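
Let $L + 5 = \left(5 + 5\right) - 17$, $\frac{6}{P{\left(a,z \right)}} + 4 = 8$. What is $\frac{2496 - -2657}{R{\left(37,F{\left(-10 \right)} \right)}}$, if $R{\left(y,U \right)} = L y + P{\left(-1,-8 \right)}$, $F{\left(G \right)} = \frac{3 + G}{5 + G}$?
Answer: $- \frac{10306}{885} \approx -11.645$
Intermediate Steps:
$P{\left(a,z \right)} = \frac{3}{2}$ ($P{\left(a,z \right)} = \frac{6}{-4 + 8} = \frac{6}{4} = 6 \cdot \frac{1}{4} = \frac{3}{2}$)
$F{\left(G \right)} = \frac{3 + G}{5 + G}$
$L = -12$ ($L = -5 + \left(\left(5 + 5\right) - 17\right) = -5 + \left(10 - 17\right) = -5 - 7 = -12$)
$R{\left(y,U \right)} = \frac{3}{2} - 12 y$ ($R{\left(y,U \right)} = - 12 y + \frac{3}{2} = \frac{3}{2} - 12 y$)
$\frac{2496 - -2657}{R{\left(37,F{\left(-10 \right)} \right)}} = \frac{2496 - -2657}{\frac{3}{2} - 444} = \frac{2496 + 2657}{\frac{3}{2} - 444} = \frac{5153}{- \frac{885}{2}} = 5153 \left(- \frac{2}{885}\right) = - \frac{10306}{885}$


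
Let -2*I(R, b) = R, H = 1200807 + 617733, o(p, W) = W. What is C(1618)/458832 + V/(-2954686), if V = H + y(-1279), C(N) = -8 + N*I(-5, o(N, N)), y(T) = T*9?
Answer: -5306458849/8803275888 ≈ -0.60278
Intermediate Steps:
y(T) = 9*T
H = 1818540
I(R, b) = -R/2
C(N) = -8 + 5*N/2 (C(N) = -8 + N*(-½*(-5)) = -8 + N*(5/2) = -8 + 5*N/2)
V = 1807029 (V = 1818540 + 9*(-1279) = 1818540 - 11511 = 1807029)
C(1618)/458832 + V/(-2954686) = (-8 + (5/2)*1618)/458832 + 1807029/(-2954686) = (-8 + 4045)*(1/458832) + 1807029*(-1/2954686) = 4037*(1/458832) - 258147/422098 = 367/41712 - 258147/422098 = -5306458849/8803275888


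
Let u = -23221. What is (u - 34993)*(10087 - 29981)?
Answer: 1158109316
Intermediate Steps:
(u - 34993)*(10087 - 29981) = (-23221 - 34993)*(10087 - 29981) = -58214*(-19894) = 1158109316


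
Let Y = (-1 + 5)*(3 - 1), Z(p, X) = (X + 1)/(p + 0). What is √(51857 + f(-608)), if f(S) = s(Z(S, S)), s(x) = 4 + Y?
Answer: √51869 ≈ 227.75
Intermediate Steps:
Z(p, X) = (1 + X)/p
Y = 8 (Y = 4*2 = 8)
s(x) = 12 (s(x) = 4 + 8 = 12)
f(S) = 12
√(51857 + f(-608)) = √(51857 + 12) = √51869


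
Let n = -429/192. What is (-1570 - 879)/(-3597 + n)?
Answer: 156736/230351 ≈ 0.68042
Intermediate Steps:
n = -143/64 (n = -429*1/192 = -143/64 ≈ -2.2344)
(-1570 - 879)/(-3597 + n) = (-1570 - 879)/(-3597 - 143/64) = -2449/(-230351/64) = -2449*(-64/230351) = 156736/230351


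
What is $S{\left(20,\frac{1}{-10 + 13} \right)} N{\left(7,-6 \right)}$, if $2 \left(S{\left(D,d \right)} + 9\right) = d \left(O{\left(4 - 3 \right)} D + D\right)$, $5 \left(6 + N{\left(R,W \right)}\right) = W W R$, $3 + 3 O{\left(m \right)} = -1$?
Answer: $- \frac{6734}{15} \approx -448.93$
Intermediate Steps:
$O{\left(m \right)} = - \frac{4}{3}$ ($O{\left(m \right)} = -1 + \frac{1}{3} \left(-1\right) = -1 - \frac{1}{3} = - \frac{4}{3}$)
$N{\left(R,W \right)} = -6 + \frac{R W^{2}}{5}$ ($N{\left(R,W \right)} = -6 + \frac{W W R}{5} = -6 + \frac{W^{2} R}{5} = -6 + \frac{R W^{2}}{5}$)
$S{\left(D,d \right)} = -9 - \frac{D d}{6}$ ($S{\left(D,d \right)} = -9 + \frac{d \left(- \frac{4 D}{3} + D\right)}{2} = -9 + \frac{d \left(- \frac{D}{3}\right)}{2} = -9 + \frac{\left(- \frac{1}{3}\right) D d}{2} = -9 - \frac{D d}{6}$)
$S{\left(20,\frac{1}{-10 + 13} \right)} N{\left(7,-6 \right)} = \left(-9 - \frac{10}{3 \left(-10 + 13\right)}\right) \left(-6 + \frac{1}{5} \cdot 7 \left(-6\right)^{2}\right) = \left(-9 - \frac{10}{3 \cdot 3}\right) \left(-6 + \frac{1}{5} \cdot 7 \cdot 36\right) = \left(-9 - \frac{10}{3} \cdot \frac{1}{3}\right) \left(-6 + \frac{252}{5}\right) = \left(-9 - \frac{10}{9}\right) \frac{222}{5} = \left(- \frac{91}{9}\right) \frac{222}{5} = - \frac{6734}{15}$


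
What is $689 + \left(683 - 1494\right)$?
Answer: $-122$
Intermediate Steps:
$689 + \left(683 - 1494\right) = 689 - 811 = -122$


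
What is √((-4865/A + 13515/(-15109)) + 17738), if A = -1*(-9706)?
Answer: √381436714172715291858/146647954 ≈ 133.18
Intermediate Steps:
A = 9706
√((-4865/A + 13515/(-15109)) + 17738) = √((-4865/9706 + 13515/(-15109)) + 17738) = √((-4865*1/9706 + 13515*(-1/15109)) + 17738) = √((-4865/9706 - 13515/15109) + 17738) = √(-204681875/146647954 + 17738) = √(2601036726177/146647954) = √381436714172715291858/146647954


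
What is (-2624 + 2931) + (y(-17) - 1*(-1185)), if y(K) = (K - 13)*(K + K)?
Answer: 2512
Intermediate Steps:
y(K) = 2*K*(-13 + K) (y(K) = (-13 + K)*(2*K) = 2*K*(-13 + K))
(-2624 + 2931) + (y(-17) - 1*(-1185)) = (-2624 + 2931) + (2*(-17)*(-13 - 17) - 1*(-1185)) = 307 + (2*(-17)*(-30) + 1185) = 307 + (1020 + 1185) = 307 + 2205 = 2512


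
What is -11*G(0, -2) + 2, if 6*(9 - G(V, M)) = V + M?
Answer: -302/3 ≈ -100.67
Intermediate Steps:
G(V, M) = 9 - M/6 - V/6 (G(V, M) = 9 - (V + M)/6 = 9 - (M + V)/6 = 9 + (-M/6 - V/6) = 9 - M/6 - V/6)
-11*G(0, -2) + 2 = -11*(9 - ⅙*(-2) - ⅙*0) + 2 = -11*(9 + ⅓ + 0) + 2 = -11*28/3 + 2 = -308/3 + 2 = -302/3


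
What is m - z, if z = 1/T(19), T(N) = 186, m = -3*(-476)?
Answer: 265607/186 ≈ 1428.0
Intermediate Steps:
m = 1428
z = 1/186 ≈ 0.0053763
m - z = 1428 - 1*1/186 = 1428 - 1/186 = 265607/186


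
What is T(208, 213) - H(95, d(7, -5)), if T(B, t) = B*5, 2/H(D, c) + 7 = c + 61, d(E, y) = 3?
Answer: 59278/57 ≈ 1040.0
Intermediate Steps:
H(D, c) = 2/(54 + c) (H(D, c) = 2/(-7 + (c + 61)) = 2/(-7 + (61 + c)) = 2/(54 + c))
T(B, t) = 5*B
T(208, 213) - H(95, d(7, -5)) = 5*208 - 2/(54 + 3) = 1040 - 2/57 = 59278/57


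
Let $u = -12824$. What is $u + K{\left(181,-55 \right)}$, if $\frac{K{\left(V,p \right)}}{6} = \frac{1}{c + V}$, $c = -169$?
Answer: $- \frac{25647}{2} \approx -12824.0$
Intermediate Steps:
$K{\left(V,p \right)} = \frac{6}{-169 + V}$
$u + K{\left(181,-55 \right)} = -12824 + \frac{6}{-169 + 181} = -12824 + \frac{6}{12} = -12824 + 6 \cdot \frac{1}{12} = -12824 + \frac{1}{2} = - \frac{25647}{2}$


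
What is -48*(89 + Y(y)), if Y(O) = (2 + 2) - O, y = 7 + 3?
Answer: -3984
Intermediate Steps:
y = 10
Y(O) = 4 - O
-48*(89 + Y(y)) = -48*(89 + (4 - 1*10)) = -48*(89 + (4 - 10)) = -48*(89 - 6) = -48*83 = -3984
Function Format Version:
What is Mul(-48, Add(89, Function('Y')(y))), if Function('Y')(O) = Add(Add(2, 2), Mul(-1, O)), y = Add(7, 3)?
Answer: -3984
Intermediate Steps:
y = 10
Function('Y')(O) = Add(4, Mul(-1, O))
Mul(-48, Add(89, Function('Y')(y))) = Mul(-48, Add(89, Add(4, Mul(-1, 10)))) = Mul(-48, Add(89, Add(4, -10))) = Mul(-48, Add(89, -6)) = Mul(-48, 83) = -3984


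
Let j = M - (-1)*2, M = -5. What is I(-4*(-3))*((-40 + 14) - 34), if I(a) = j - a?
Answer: 900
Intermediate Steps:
j = -3 (j = -5 - (-1)*2 = -5 - 1*(-2) = -5 + 2 = -3)
I(a) = -3 - a
I(-4*(-3))*((-40 + 14) - 34) = (-3 - (-4)*(-3))*((-40 + 14) - 34) = (-3 - 1*12)*(-26 - 34) = (-3 - 12)*(-60) = -15*(-60) = 900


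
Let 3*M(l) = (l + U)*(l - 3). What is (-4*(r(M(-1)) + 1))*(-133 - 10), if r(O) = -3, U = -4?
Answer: -1144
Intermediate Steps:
M(l) = (-4 + l)*(-3 + l)/3 (M(l) = ((l - 4)*(l - 3))/3 = ((-4 + l)*(-3 + l))/3 = (-4 + l)*(-3 + l)/3)
(-4*(r(M(-1)) + 1))*(-133 - 10) = (-4*(-3 + 1))*(-133 - 10) = -4*(-2)*(-143) = 8*(-143) = -1144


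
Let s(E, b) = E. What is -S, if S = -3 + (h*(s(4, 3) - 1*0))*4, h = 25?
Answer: -397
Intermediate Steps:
S = 397 (S = -3 + (25*(4 - 1*0))*4 = -3 + (25*(4 + 0))*4 = -3 + (25*4)*4 = -3 + 100*4 = -3 + 400 = 397)
-S = -1*397 = -397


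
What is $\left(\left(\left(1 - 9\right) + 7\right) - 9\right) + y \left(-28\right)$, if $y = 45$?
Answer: $-1270$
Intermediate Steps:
$\left(\left(\left(1 - 9\right) + 7\right) - 9\right) + y \left(-28\right) = \left(\left(\left(1 - 9\right) + 7\right) - 9\right) + 45 \left(-28\right) = \left(\left(\left(1 - 9\right) + 7\right) - 9\right) - 1260 = \left(\left(-8 + 7\right) - 9\right) - 1260 = \left(-1 - 9\right) - 1260 = -10 - 1260 = -1270$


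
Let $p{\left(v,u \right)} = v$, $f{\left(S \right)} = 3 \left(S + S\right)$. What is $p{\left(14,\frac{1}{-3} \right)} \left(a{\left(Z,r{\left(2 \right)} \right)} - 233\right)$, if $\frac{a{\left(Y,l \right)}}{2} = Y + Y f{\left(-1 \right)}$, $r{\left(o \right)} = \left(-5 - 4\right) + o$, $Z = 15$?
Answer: $-5362$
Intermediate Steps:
$f{\left(S \right)} = 6 S$ ($f{\left(S \right)} = 3 \cdot 2 S = 6 S$)
$r{\left(o \right)} = -9 + o$
$a{\left(Y,l \right)} = - 10 Y$ ($a{\left(Y,l \right)} = 2 \left(Y + Y 6 \left(-1\right)\right) = 2 \left(Y + Y \left(-6\right)\right) = 2 \left(Y - 6 Y\right) = 2 \left(- 5 Y\right) = - 10 Y$)
$p{\left(14,\frac{1}{-3} \right)} \left(a{\left(Z,r{\left(2 \right)} \right)} - 233\right) = 14 \left(\left(-10\right) 15 - 233\right) = 14 \left(-150 - 233\right) = 14 \left(-383\right) = -5362$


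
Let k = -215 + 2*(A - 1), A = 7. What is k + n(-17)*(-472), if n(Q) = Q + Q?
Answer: 15845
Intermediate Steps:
k = -203 (k = -215 + 2*(7 - 1) = -215 + 2*6 = -215 + 12 = -203)
n(Q) = 2*Q
k + n(-17)*(-472) = -203 + (2*(-17))*(-472) = -203 - 34*(-472) = -203 + 16048 = 15845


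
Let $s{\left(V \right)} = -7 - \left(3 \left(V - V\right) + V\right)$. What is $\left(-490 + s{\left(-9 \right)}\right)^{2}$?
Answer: $238144$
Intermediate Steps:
$s{\left(V \right)} = -7 - V$ ($s{\left(V \right)} = -7 - \left(3 \cdot 0 + V\right) = -7 - \left(0 + V\right) = -7 - V$)
$\left(-490 + s{\left(-9 \right)}\right)^{2} = \left(-490 - -2\right)^{2} = \left(-490 + \left(-7 + 9\right)\right)^{2} = \left(-490 + 2\right)^{2} = \left(-488\right)^{2} = 238144$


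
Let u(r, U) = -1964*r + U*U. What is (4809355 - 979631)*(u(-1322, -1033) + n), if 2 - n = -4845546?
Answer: 32587293853580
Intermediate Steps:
n = 4845548 (n = 2 - 1*(-4845546) = 2 + 4845546 = 4845548)
u(r, U) = U**2 - 1964*r (u(r, U) = -1964*r + U**2 = U**2 - 1964*r)
(4809355 - 979631)*(u(-1322, -1033) + n) = (4809355 - 979631)*(((-1033)**2 - 1964*(-1322)) + 4845548) = 3829724*((1067089 + 2596408) + 4845548) = 3829724*(3663497 + 4845548) = 3829724*8509045 = 32587293853580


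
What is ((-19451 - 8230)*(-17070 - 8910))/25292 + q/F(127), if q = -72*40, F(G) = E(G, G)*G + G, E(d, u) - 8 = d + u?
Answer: 6005083950855/211194523 ≈ 28434.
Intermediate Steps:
E(d, u) = 8 + d + u (E(d, u) = 8 + (d + u) = 8 + d + u)
F(G) = G + G*(8 + 2*G) (F(G) = (8 + G + G)*G + G = (8 + 2*G)*G + G = G*(8 + 2*G) + G = G + G*(8 + 2*G))
q = -2880
((-19451 - 8230)*(-17070 - 8910))/25292 + q/F(127) = ((-19451 - 8230)*(-17070 - 8910))/25292 - 2880*1/(127*(9 + 2*127)) = -27681*(-25980)*(1/25292) - 2880*1/(127*(9 + 254)) = 719152380*(1/25292) - 2880/(127*263) = 179788095/6323 - 2880/33401 = 6005083950855/211194523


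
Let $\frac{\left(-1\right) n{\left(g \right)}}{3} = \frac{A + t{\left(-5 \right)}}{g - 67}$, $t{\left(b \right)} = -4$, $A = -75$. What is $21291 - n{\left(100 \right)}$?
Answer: $\frac{234122}{11} \approx 21284.0$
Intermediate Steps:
$n{\left(g \right)} = \frac{237}{-67 + g}$ ($n{\left(g \right)} = - 3 \frac{-75 - 4}{g - 67} = - 3 \left(- \frac{79}{-67 + g}\right) = \frac{237}{-67 + g}$)
$21291 - n{\left(100 \right)} = 21291 - \frac{237}{-67 + 100} = 21291 - \frac{237}{33} = 21291 - 237 \cdot \frac{1}{33} = 21291 - \frac{79}{11} = \frac{234122}{11}$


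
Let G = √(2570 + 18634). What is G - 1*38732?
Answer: -38732 + 6*√589 ≈ -38586.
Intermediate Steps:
G = 6*√589 (G = √21204 = 6*√589 ≈ 145.62)
G - 1*38732 = 6*√589 - 1*38732 = 6*√589 - 38732 = -38732 + 6*√589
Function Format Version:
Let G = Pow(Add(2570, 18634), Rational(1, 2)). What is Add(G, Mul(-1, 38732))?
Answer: Add(-38732, Mul(6, Pow(589, Rational(1, 2)))) ≈ -38586.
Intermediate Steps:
G = Mul(6, Pow(589, Rational(1, 2))) (G = Pow(21204, Rational(1, 2)) = Mul(6, Pow(589, Rational(1, 2))) ≈ 145.62)
Add(G, Mul(-1, 38732)) = Add(Mul(6, Pow(589, Rational(1, 2))), Mul(-1, 38732)) = Add(Mul(6, Pow(589, Rational(1, 2))), -38732) = Add(-38732, Mul(6, Pow(589, Rational(1, 2))))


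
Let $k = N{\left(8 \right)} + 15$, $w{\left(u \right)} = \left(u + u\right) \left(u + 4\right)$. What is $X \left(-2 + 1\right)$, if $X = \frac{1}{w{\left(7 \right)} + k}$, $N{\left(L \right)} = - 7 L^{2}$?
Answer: $\frac{1}{279} \approx 0.0035842$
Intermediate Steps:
$w{\left(u \right)} = 2 u \left(4 + u\right)$
$k = -433$ ($k = - 7 \cdot 8^{2} + 15 = \left(-7\right) 64 + 15 = -448 + 15 = -433$)
$X = - \frac{1}{279}$ ($X = \frac{1}{2 \cdot 7 \left(4 + 7\right) - 433} = \frac{1}{2 \cdot 7 \cdot 11 - 433} = \frac{1}{154 - 433} = \frac{1}{-279} = - \frac{1}{279} \approx -0.0035842$)
$X \left(-2 + 1\right) = - \frac{-2 + 1}{279} = \left(- \frac{1}{279}\right) \left(-1\right) = \frac{1}{279}$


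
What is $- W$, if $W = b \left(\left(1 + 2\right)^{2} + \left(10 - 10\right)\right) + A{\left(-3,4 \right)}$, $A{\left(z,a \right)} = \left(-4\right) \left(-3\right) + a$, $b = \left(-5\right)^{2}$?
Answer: $-241$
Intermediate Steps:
$b = 25$
$A{\left(z,a \right)} = 12 + a$
$W = 241$ ($W = 25 \left(\left(1 + 2\right)^{2} + \left(10 - 10\right)\right) + \left(12 + 4\right) = 25 \left(3^{2} + \left(10 - 10\right)\right) + 16 = 25 \left(9 + 0\right) + 16 = 25 \cdot 9 + 16 = 225 + 16 = 241$)
$- W = \left(-1\right) 241 = -241$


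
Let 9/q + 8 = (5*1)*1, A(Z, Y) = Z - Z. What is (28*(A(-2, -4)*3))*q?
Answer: 0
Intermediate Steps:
A(Z, Y) = 0
q = -3 (q = 9/(-8 + (5*1)*1) = 9/(-8 + 5*1) = 9/(-8 + 5) = 9/(-3) = 9*(-⅓) = -3)
(28*(A(-2, -4)*3))*q = (28*(0*3))*(-3) = (28*0)*(-3) = 0*(-3) = 0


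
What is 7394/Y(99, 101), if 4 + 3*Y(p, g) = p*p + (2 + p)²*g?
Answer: 11091/520049 ≈ 0.021327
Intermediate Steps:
Y(p, g) = -4/3 + p²/3 + g*(2 + p)²/3 (Y(p, g) = -4/3 + (p*p + (2 + p)²*g)/3 = -4/3 + (p² + g*(2 + p)²)/3 = -4/3 + (p²/3 + g*(2 + p)²/3) = -4/3 + p²/3 + g*(2 + p)²/3)
7394/Y(99, 101) = 7394/(-4/3 + (⅓)*99² + (⅓)*101*(2 + 99)²) = 7394/(-4/3 + (⅓)*9801 + (⅓)*101*101²) = 7394/(-4/3 + 3267 + (⅓)*101*10201) = 7394/(-4/3 + 3267 + 1030301/3) = 7394/(1040098/3) = 7394*(3/1040098) = 11091/520049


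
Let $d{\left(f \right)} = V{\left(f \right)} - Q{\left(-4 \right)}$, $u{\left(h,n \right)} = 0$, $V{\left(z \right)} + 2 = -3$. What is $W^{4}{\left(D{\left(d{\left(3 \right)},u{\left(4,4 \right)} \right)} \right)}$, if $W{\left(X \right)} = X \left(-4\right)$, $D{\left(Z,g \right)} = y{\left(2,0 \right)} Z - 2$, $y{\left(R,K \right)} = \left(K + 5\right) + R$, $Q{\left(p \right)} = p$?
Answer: $1679616$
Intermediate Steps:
$V{\left(z \right)} = -5$ ($V{\left(z \right)} = -2 - 3 = -5$)
$y{\left(R,K \right)} = 5 + K + R$ ($y{\left(R,K \right)} = \left(5 + K\right) + R = 5 + K + R$)
$d{\left(f \right)} = -1$ ($d{\left(f \right)} = -5 - -4 = -5 + 4 = -1$)
$D{\left(Z,g \right)} = -2 + 7 Z$ ($D{\left(Z,g \right)} = \left(5 + 0 + 2\right) Z - 2 = 7 Z - 2 = -2 + 7 Z$)
$W{\left(X \right)} = - 4 X$
$W^{4}{\left(D{\left(d{\left(3 \right)},u{\left(4,4 \right)} \right)} \right)} = \left(- 4 \left(-2 + 7 \left(-1\right)\right)\right)^{4} = \left(- 4 \left(-2 - 7\right)\right)^{4} = \left(\left(-4\right) \left(-9\right)\right)^{4} = 36^{4} = 1679616$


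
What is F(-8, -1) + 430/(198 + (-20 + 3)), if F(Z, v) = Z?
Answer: -1018/181 ≈ -5.6243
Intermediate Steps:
F(-8, -1) + 430/(198 + (-20 + 3)) = -8 + 430/(198 + (-20 + 3)) = -8 + 430/(198 - 17) = -8 + 430/181 = -1018/181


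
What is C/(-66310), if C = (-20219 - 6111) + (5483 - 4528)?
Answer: 5075/13262 ≈ 0.38267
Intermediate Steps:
C = -25375 (C = -26330 + 955 = -25375)
C/(-66310) = -25375/(-66310) = -25375*(-1/66310) = 5075/13262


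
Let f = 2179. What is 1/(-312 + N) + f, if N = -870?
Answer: 2575577/1182 ≈ 2179.0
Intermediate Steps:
1/(-312 + N) + f = 1/(-312 - 870) + 2179 = 1/(-1182) + 2179 = -1/1182 + 2179 = 2575577/1182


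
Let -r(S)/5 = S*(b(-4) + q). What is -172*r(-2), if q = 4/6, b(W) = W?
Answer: 17200/3 ≈ 5733.3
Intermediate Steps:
q = ⅔ (q = 4*(⅙) = ⅔ ≈ 0.66667)
r(S) = 50*S/3 (r(S) = -5*S*(-4 + ⅔) = -5*S*(-10)/3 = -(-50)*S/3 = 50*S/3)
-172*r(-2) = -8600*(-2)/3 = -172*(-100/3) = 17200/3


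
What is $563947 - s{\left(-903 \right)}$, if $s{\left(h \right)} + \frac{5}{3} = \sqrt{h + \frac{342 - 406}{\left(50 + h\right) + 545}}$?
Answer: $\frac{1691846}{3} - \frac{i \sqrt{5352655}}{77} \approx 5.6395 \cdot 10^{5} - 30.047 i$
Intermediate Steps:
$s{\left(h \right)} = - \frac{5}{3} + \sqrt{h - \frac{64}{595 + h}}$ ($s{\left(h \right)} = - \frac{5}{3} + \sqrt{h + \frac{342 - 406}{\left(50 + h\right) + 545}} = - \frac{5}{3} + \sqrt{h - \frac{64}{595 + h}}$)
$563947 - s{\left(-903 \right)} = 563947 - \left(- \frac{5}{3} + \sqrt{\frac{-64 - 903 \left(595 - 903\right)}{595 - 903}}\right) = 563947 - \left(- \frac{5}{3} + \sqrt{\frac{-64 - -278124}{-308}}\right) = 563947 - \left(- \frac{5}{3} + \sqrt{- \frac{-64 + 278124}{308}}\right) = 563947 - \left(- \frac{5}{3} + \sqrt{\left(- \frac{1}{308}\right) 278060}\right) = 563947 - \left(- \frac{5}{3} + \sqrt{- \frac{69515}{77}}\right) = 563947 - \left(- \frac{5}{3} + \frac{i \sqrt{5352655}}{77}\right) = 563947 + \left(\frac{5}{3} - \frac{i \sqrt{5352655}}{77}\right) = \frac{1691846}{3} - \frac{i \sqrt{5352655}}{77}$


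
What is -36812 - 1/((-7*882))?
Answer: -227277287/6174 ≈ -36812.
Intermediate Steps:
-36812 - 1/((-7*882)) = -36812 - 1/(-6174) = -36812 - 1*(-1/6174) = -36812 + 1/6174 = -227277287/6174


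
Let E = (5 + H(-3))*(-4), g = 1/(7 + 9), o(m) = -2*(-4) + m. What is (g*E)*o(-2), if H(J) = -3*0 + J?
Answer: -3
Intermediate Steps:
o(m) = 8 + m
H(J) = J (H(J) = 0 + J = J)
g = 1/16 ≈ 0.062500
E = -8 (E = (5 - 3)*(-4) = 2*(-4) = -8)
(g*E)*o(-2) = ((1/16)*(-8))*(8 - 2) = -½*6 = -3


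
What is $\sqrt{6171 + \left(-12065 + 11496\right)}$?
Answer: $\sqrt{5602} \approx 74.847$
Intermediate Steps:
$\sqrt{6171 + \left(-12065 + 11496\right)} = \sqrt{6171 - 569} = \sqrt{5602}$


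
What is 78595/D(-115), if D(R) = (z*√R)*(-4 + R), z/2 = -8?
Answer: -15719*I*√115/43792 ≈ -3.8493*I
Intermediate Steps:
z = -16 (z = 2*(-8) = -16)
D(R) = -16*√R*(-4 + R) (D(R) = (-16*√R)*(-4 + R) = -16*√R*(-4 + R))
78595/D(-115) = 78595/((16*√(-115)*(4 - 1*(-115)))) = 78595/((16*(I*√115)*(4 + 115))) = 78595/((16*(I*√115)*119)) = 78595/((1904*I*√115)) = 78595*(-I*√115/218960) = -15719*I*√115/43792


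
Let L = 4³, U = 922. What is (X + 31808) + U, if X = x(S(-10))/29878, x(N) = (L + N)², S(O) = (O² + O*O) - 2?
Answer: 488987792/14939 ≈ 32732.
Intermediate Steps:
S(O) = -2 + 2*O² (S(O) = (O² + O²) - 2 = 2*O² - 2 = -2 + 2*O²)
L = 64
x(N) = (64 + N)²
X = 34322/14939 (X = (64 + (-2 + 2*(-10)²))²/29878 = (64 + (-2 + 2*100))²*(1/29878) = (64 + (-2 + 200))²*(1/29878) = (64 + 198)²*(1/29878) = 262²*(1/29878) = 68644*(1/29878) = 34322/14939 ≈ 2.2975)
(X + 31808) + U = (34322/14939 + 31808) + 922 = 475214034/14939 + 922 = 488987792/14939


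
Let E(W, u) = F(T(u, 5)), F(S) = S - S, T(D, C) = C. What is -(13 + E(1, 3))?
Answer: -13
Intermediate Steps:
F(S) = 0
E(W, u) = 0
-(13 + E(1, 3)) = -(13 + 0) = -1*13 = -13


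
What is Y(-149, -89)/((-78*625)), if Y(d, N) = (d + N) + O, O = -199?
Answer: 437/48750 ≈ 0.0089641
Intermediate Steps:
Y(d, N) = -199 + N + d (Y(d, N) = (d + N) - 199 = (N + d) - 199 = -199 + N + d)
Y(-149, -89)/((-78*625)) = (-199 - 89 - 149)/((-78*625)) = -437/(-48750) = -437*(-1/48750) = 437/48750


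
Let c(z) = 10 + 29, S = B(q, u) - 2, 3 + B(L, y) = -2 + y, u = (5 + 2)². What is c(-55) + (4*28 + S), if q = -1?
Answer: 193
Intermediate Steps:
u = 49 (u = 7² = 49)
B(L, y) = -5 + y (B(L, y) = -3 + (-2 + y) = -5 + y)
S = 42 (S = (-5 + 49) - 2 = 44 - 2 = 42)
c(z) = 39
c(-55) + (4*28 + S) = 39 + (4*28 + 42) = 39 + (112 + 42) = 39 + 154 = 193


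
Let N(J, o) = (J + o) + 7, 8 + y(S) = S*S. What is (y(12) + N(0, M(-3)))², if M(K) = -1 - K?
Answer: 21025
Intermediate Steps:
y(S) = -8 + S² (y(S) = -8 + S*S = -8 + S²)
N(J, o) = 7 + J + o
(y(12) + N(0, M(-3)))² = ((-8 + 12²) + (7 + 0 + (-1 - 1*(-3))))² = ((-8 + 144) + (7 + 0 + (-1 + 3)))² = (136 + (7 + 0 + 2))² = (136 + 9)² = 145² = 21025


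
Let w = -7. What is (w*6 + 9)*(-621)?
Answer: 20493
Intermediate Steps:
(w*6 + 9)*(-621) = (-7*6 + 9)*(-621) = (-42 + 9)*(-621) = -33*(-621) = 20493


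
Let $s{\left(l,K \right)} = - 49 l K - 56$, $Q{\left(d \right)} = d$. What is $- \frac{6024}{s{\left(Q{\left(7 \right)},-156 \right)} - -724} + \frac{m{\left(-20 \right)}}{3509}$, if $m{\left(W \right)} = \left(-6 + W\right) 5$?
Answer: $- \frac{3522637}{23762948} \approx -0.14824$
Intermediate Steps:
$s{\left(l,K \right)} = -56 - 49 K l$ ($s{\left(l,K \right)} = - 49 K l - 56 = -56 - 49 K l$)
$m{\left(W \right)} = -30 + 5 W$
$- \frac{6024}{s{\left(Q{\left(7 \right)},-156 \right)} - -724} + \frac{m{\left(-20 \right)}}{3509} = - \frac{6024}{\left(-56 - \left(-7644\right) 7\right) - -724} + \frac{-30 + 5 \left(-20\right)}{3509} = - \frac{6024}{\left(-56 + 53508\right) + 724} + \left(-30 - 100\right) \frac{1}{3509} = - \frac{6024}{53452 + 724} - \frac{130}{3509} = - \frac{6024}{54176} - \frac{130}{3509} = \left(-6024\right) \frac{1}{54176} - \frac{130}{3509} = - \frac{753}{6772} - \frac{130}{3509} = - \frac{3522637}{23762948}$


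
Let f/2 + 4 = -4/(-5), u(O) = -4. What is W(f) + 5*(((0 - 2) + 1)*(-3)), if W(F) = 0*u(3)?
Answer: 15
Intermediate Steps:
f = -32/5 (f = -8 + 2*(-4/(-5)) = -8 + 2*(-4*(-1/5)) = -8 + 2*(4/5) = -8 + 8/5 = -32/5 ≈ -6.4000)
W(F) = 0 (W(F) = 0*(-4) = 0)
W(f) + 5*(((0 - 2) + 1)*(-3)) = 0 + 5*(((0 - 2) + 1)*(-3)) = 0 + 5*((-2 + 1)*(-3)) = 0 + 5*(-1*(-3)) = 0 + 5*3 = 0 + 15 = 15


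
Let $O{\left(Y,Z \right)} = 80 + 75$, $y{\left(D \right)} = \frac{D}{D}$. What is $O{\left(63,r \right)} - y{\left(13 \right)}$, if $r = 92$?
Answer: $154$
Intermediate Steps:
$y{\left(D \right)} = 1$
$O{\left(Y,Z \right)} = 155$
$O{\left(63,r \right)} - y{\left(13 \right)} = 155 - 1 = 154$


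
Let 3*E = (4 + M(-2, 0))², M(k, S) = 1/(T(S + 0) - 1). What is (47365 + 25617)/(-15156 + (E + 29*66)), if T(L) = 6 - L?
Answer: -1824550/330903 ≈ -5.5139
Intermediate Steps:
M(k, S) = 1/(5 - S) (M(k, S) = 1/((6 - (S + 0)) - 1) = 1/((6 - S) - 1) = 1/(5 - S))
E = 147/25 (E = (4 - 1/(-5 + 0))²/3 = (4 - 1/(-5))²/3 = (4 - 1*(-⅕))²/3 = (4 + ⅕)²/3 = (21/5)²/3 = (⅓)*(441/25) = 147/25 ≈ 5.8800)
(47365 + 25617)/(-15156 + (E + 29*66)) = (47365 + 25617)/(-15156 + (147/25 + 29*66)) = 72982/(-15156 + (147/25 + 1914)) = 72982/(-15156 + 47997/25) = 72982/(-330903/25) = 72982*(-25/330903) = -1824550/330903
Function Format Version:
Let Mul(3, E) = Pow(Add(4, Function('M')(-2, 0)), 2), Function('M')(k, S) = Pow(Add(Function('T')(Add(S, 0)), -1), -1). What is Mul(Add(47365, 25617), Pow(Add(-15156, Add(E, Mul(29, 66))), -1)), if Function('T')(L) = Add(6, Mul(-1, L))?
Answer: Rational(-1824550, 330903) ≈ -5.5139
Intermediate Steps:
Function('M')(k, S) = Pow(Add(5, Mul(-1, S)), -1) (Function('M')(k, S) = Pow(Add(Add(6, Mul(-1, Add(S, 0))), -1), -1) = Pow(Add(Add(6, Mul(-1, S)), -1), -1) = Pow(Add(5, Mul(-1, S)), -1))
E = Rational(147, 25) (E = Mul(Rational(1, 3), Pow(Add(4, Mul(-1, Pow(Add(-5, 0), -1))), 2)) = Mul(Rational(1, 3), Pow(Add(4, Mul(-1, Pow(-5, -1))), 2)) = Mul(Rational(1, 3), Pow(Add(4, Mul(-1, Rational(-1, 5))), 2)) = Mul(Rational(1, 3), Pow(Add(4, Rational(1, 5)), 2)) = Mul(Rational(1, 3), Pow(Rational(21, 5), 2)) = Mul(Rational(1, 3), Rational(441, 25)) = Rational(147, 25) ≈ 5.8800)
Mul(Add(47365, 25617), Pow(Add(-15156, Add(E, Mul(29, 66))), -1)) = Mul(Add(47365, 25617), Pow(Add(-15156, Add(Rational(147, 25), Mul(29, 66))), -1)) = Mul(72982, Pow(Add(-15156, Add(Rational(147, 25), 1914)), -1)) = Mul(72982, Pow(Add(-15156, Rational(47997, 25)), -1)) = Mul(72982, Pow(Rational(-330903, 25), -1)) = Mul(72982, Rational(-25, 330903)) = Rational(-1824550, 330903)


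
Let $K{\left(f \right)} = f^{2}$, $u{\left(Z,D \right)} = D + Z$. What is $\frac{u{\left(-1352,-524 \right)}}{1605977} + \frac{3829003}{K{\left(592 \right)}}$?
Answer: $\frac{6148633280467}{562837123328} \approx 10.924$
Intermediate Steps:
$\frac{u{\left(-1352,-524 \right)}}{1605977} + \frac{3829003}{K{\left(592 \right)}} = \frac{-524 - 1352}{1605977} + \frac{3829003}{592^{2}} = \left(-1876\right) \frac{1}{1605977} + \frac{3829003}{350464} = - \frac{1876}{1605977} + 3829003 \cdot \frac{1}{350464} = - \frac{1876}{1605977} + \frac{3829003}{350464} = \frac{6148633280467}{562837123328}$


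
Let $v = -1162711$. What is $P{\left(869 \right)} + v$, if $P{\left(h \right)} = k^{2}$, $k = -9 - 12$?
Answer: $-1162270$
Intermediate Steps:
$k = -21$
$P{\left(h \right)} = 441$ ($P{\left(h \right)} = \left(-21\right)^{2} = 441$)
$P{\left(869 \right)} + v = 441 - 1162711 = -1162270$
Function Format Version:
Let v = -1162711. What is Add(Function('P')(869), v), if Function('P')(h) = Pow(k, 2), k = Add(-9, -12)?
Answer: -1162270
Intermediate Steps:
k = -21
Function('P')(h) = 441 (Function('P')(h) = Pow(-21, 2) = 441)
Add(Function('P')(869), v) = Add(441, -1162711) = -1162270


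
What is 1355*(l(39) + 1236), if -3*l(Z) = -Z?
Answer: 1692395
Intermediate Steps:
l(Z) = Z/3 (l(Z) = -(-1)*Z/3 = Z/3)
1355*(l(39) + 1236) = 1355*((⅓)*39 + 1236) = 1355*(13 + 1236) = 1355*1249 = 1692395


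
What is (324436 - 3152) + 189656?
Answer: 510940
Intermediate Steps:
(324436 - 3152) + 189656 = 321284 + 189656 = 510940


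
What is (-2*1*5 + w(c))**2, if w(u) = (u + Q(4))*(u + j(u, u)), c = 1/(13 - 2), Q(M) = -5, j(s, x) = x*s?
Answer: 194825764/1771561 ≈ 109.97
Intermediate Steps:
j(s, x) = s*x
c = 1/11 ≈ 0.090909
w(u) = (-5 + u)*(u + u**2) (w(u) = (u - 5)*(u + u*u) = (-5 + u)*(u + u**2))
(-2*1*5 + w(c))**2 = (-2*1*5 + (-5 + (1/11)**2 - 4*1/11)/11)**2 = (-2*5 + (-5 + 1/121 - 4/11)/11)**2 = (-10 + (1/11)*(-648/121))**2 = (-10 - 648/1331)**2 = (-13958/1331)**2 = 194825764/1771561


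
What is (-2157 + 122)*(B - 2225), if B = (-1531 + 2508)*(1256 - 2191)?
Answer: 1863490200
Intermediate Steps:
B = -913495 (B = 977*(-935) = -913495)
(-2157 + 122)*(B - 2225) = (-2157 + 122)*(-913495 - 2225) = -2035*(-915720) = 1863490200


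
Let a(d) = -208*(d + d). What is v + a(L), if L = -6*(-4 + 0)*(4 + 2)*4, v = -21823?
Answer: -261439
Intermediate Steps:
L = 576 (L = -(-24)*6*4 = -6*(-24)*4 = 144*4 = 576)
a(d) = -416*d
v + a(L) = -21823 - 416*576 = -21823 - 239616 = -261439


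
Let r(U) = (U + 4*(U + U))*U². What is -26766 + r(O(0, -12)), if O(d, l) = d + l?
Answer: -42318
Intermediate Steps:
r(U) = 9*U³ (r(U) = (U + 4*(2*U))*U² = (U + 8*U)*U² = (9*U)*U² = 9*U³)
-26766 + r(O(0, -12)) = -26766 + 9*(0 - 12)³ = -26766 + 9*(-12)³ = -26766 + 9*(-1728) = -26766 - 15552 = -42318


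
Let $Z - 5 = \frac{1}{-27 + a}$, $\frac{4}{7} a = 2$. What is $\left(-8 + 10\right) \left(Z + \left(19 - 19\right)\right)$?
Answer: $\frac{466}{47} \approx 9.9149$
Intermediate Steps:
$a = \frac{7}{2}$ ($a = \frac{7}{4} \cdot 2 = \frac{7}{2} \approx 3.5$)
$Z = \frac{233}{47}$ ($Z = 5 + \frac{1}{-27 + \frac{7}{2}} = 5 + \frac{1}{- \frac{47}{2}} = 5 - \frac{2}{47} = \frac{233}{47} \approx 4.9574$)
$\left(-8 + 10\right) \left(Z + \left(19 - 19\right)\right) = \left(-8 + 10\right) \left(\frac{233}{47} + \left(19 - 19\right)\right) = 2 \left(\frac{233}{47} + 0\right) = 2 \cdot \frac{233}{47} = \frac{466}{47}$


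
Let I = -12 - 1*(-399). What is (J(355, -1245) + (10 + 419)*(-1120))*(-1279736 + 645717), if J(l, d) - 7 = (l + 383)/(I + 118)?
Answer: 153837182642413/505 ≈ 3.0463e+11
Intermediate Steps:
I = 387 (I = -12 + 399 = 387)
J(l, d) = 3918/505 + l/505 (J(l, d) = 7 + (l + 383)/(387 + 118) = 7 + (383 + l)/505 = 7 + (383 + l)*(1/505) = 7 + (383/505 + l/505) = 3918/505 + l/505)
(J(355, -1245) + (10 + 419)*(-1120))*(-1279736 + 645717) = ((3918/505 + (1/505)*355) + (10 + 419)*(-1120))*(-1279736 + 645717) = ((3918/505 + 71/101) + 429*(-1120))*(-634019) = (4273/505 - 480480)*(-634019) = -242638127/505*(-634019) = 153837182642413/505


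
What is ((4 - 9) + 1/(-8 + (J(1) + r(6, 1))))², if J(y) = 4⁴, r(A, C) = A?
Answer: 1610361/64516 ≈ 24.961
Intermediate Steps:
J(y) = 256
((4 - 9) + 1/(-8 + (J(1) + r(6, 1))))² = ((4 - 9) + 1/(-8 + (256 + 6)))² = (-5 + 1/(-8 + 262))² = (-5 + 1/254)² = (-1269/254)² = 1610361/64516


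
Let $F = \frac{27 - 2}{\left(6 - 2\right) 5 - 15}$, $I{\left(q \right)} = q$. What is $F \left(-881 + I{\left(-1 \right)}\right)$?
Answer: $-4410$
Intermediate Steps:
$F = 5$ ($F = \frac{25}{4 \cdot 5 - 15} = \frac{25}{20 - 15} = \frac{25}{5} = 25 \cdot \frac{1}{5} = 5$)
$F \left(-881 + I{\left(-1 \right)}\right) = 5 \left(-881 - 1\right) = 5 \left(-882\right) = -4410$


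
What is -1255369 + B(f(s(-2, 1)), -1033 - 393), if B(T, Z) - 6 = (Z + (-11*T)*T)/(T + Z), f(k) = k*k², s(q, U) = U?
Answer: -596296946/475 ≈ -1.2554e+6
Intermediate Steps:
f(k) = k³
B(T, Z) = 6 + (Z - 11*T²)/(T + Z) (B(T, Z) = 6 + (Z + (-11*T)*T)/(T + Z) = 6 + (Z - 11*T²)/(T + Z))
-1255369 + B(f(s(-2, 1)), -1033 - 393) = -1255369 + (-11*(1³)² + 6*1³ + 7*(-1033 - 393))/(1³ + (-1033 - 393)) = -1255369 + (-11*1² + 6*1 + 7*(-1426))/(1 - 1426) = -1255369 + (-11*1 + 6 - 9982)/(-1425) = -1255369 - (-11 + 6 - 9982)/1425 = -1255369 - 1/1425*(-9987) = -1255369 + 3329/475 = -596296946/475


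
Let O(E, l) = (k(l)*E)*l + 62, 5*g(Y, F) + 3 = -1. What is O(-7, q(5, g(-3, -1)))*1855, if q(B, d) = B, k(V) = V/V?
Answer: 50085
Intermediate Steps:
k(V) = 1
g(Y, F) = -⅘ (g(Y, F) = -⅗ + (⅕)*(-1) = -⅗ - ⅕ = -⅘)
O(E, l) = 62 + E*l (O(E, l) = (1*E)*l + 62 = E*l + 62 = 62 + E*l)
O(-7, q(5, g(-3, -1)))*1855 = (62 - 7*5)*1855 = (62 - 35)*1855 = 27*1855 = 50085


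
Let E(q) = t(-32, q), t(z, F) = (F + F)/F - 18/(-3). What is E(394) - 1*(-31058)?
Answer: 31066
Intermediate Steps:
t(z, F) = 8 (t(z, F) = (2*F)/F - 18*(-⅓) = 2 + 6 = 8)
E(q) = 8
E(394) - 1*(-31058) = 8 - 1*(-31058) = 8 + 31058 = 31066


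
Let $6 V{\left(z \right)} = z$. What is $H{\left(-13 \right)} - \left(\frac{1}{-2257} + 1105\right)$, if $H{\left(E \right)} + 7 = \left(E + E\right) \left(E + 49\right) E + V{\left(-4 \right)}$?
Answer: $\frac{74855665}{6771} \approx 11055.0$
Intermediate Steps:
$V{\left(z \right)} = \frac{z}{6}$
$H{\left(E \right)} = - \frac{23}{3} + 2 E^{2} \left(49 + E\right)$ ($H{\left(E \right)} = -7 + \left(\left(E + E\right) \left(E + 49\right) E + \frac{1}{6} \left(-4\right)\right) = -7 + \left(2 E \left(49 + E\right) E - \frac{2}{3}\right) = -7 + \left(2 E^{2} \left(49 + E\right) - \frac{2}{3}\right) = -7 + \left(- \frac{2}{3} + 2 E^{2} \left(49 + E\right)\right) = - \frac{23}{3} + 2 E^{2} \left(49 + E\right)$)
$H{\left(-13 \right)} - \left(\frac{1}{-2257} + 1105\right) = \left(- \frac{23}{3} + 2 \left(-13\right)^{3} + 98 \left(-13\right)^{2}\right) - \left(\frac{1}{-2257} + 1105\right) = \left(- \frac{23}{3} + 2 \left(-2197\right) + 98 \cdot 169\right) - \left(- \frac{1}{2257} + 1105\right) = \left(- \frac{23}{3} - 4394 + 16562\right) - \frac{2493984}{2257} = \frac{36481}{3} - \frac{2493984}{2257} = \frac{74855665}{6771}$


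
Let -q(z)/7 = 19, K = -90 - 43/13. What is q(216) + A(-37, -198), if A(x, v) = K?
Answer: -2942/13 ≈ -226.31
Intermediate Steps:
K = -1213/13 (K = -90 - 43/13 = -1213/13 ≈ -93.308)
q(z) = -133 (q(z) = -7*19 = -133)
A(x, v) = -1213/13
q(216) + A(-37, -198) = -133 - 1213/13 = -2942/13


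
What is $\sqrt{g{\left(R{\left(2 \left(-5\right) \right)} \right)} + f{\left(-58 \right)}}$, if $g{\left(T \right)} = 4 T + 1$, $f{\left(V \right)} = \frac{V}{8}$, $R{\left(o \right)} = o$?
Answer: $\frac{i \sqrt{185}}{2} \approx 6.8007 i$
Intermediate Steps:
$f{\left(V \right)} = \frac{V}{8}$ ($f{\left(V \right)} = V \frac{1}{8} = \frac{V}{8}$)
$g{\left(T \right)} = 1 + 4 T$
$\sqrt{g{\left(R{\left(2 \left(-5\right) \right)} \right)} + f{\left(-58 \right)}} = \sqrt{\left(1 + 4 \cdot 2 \left(-5\right)\right) + \frac{1}{8} \left(-58\right)} = \sqrt{\left(1 + 4 \left(-10\right)\right) - \frac{29}{4}} = \sqrt{\left(1 - 40\right) - \frac{29}{4}} = \sqrt{-39 - \frac{29}{4}} = \sqrt{- \frac{185}{4}} = \frac{i \sqrt{185}}{2}$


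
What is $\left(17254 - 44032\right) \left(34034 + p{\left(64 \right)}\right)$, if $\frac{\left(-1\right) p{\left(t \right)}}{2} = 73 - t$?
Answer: $-910880448$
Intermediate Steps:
$p{\left(t \right)} = -146 + 2 t$ ($p{\left(t \right)} = - 2 \left(73 - t\right) = -146 + 2 t$)
$\left(17254 - 44032\right) \left(34034 + p{\left(64 \right)}\right) = \left(17254 - 44032\right) \left(34034 + \left(-146 + 2 \cdot 64\right)\right) = - 26778 \left(34034 + \left(-146 + 128\right)\right) = - 26778 \left(34034 - 18\right) = \left(-26778\right) 34016 = -910880448$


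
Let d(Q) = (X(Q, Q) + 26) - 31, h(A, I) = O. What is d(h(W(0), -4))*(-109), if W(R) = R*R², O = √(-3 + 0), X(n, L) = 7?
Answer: -218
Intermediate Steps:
O = I*√3 (O = √(-3) = I*√3 ≈ 1.732*I)
W(R) = R³
h(A, I) = I*√3
d(Q) = 2 (d(Q) = (7 + 26) - 31 = 33 - 31 = 2)
d(h(W(0), -4))*(-109) = 2*(-109) = -218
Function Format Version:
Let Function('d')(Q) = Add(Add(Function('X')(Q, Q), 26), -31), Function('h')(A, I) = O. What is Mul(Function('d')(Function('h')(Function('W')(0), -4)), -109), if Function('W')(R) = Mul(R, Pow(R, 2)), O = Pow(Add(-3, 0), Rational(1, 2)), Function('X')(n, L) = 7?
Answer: -218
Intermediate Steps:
O = Mul(I, Pow(3, Rational(1, 2))) (O = Pow(-3, Rational(1, 2)) = Mul(I, Pow(3, Rational(1, 2))) ≈ Mul(1.7320, I))
Function('W')(R) = Pow(R, 3)
Function('h')(A, I) = Mul(I, Pow(3, Rational(1, 2)))
Function('d')(Q) = 2 (Function('d')(Q) = Add(Add(7, 26), -31) = Add(33, -31) = 2)
Mul(Function('d')(Function('h')(Function('W')(0), -4)), -109) = Mul(2, -109) = -218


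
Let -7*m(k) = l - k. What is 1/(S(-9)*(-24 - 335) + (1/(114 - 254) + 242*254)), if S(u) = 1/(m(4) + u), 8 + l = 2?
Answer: 7420/456444327 ≈ 1.6256e-5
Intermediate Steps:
l = -6 (l = -8 + 2 = -6)
m(k) = 6/7 + k/7 (m(k) = -(-6 - k)/7 = 6/7 + k/7)
S(u) = 1/(10/7 + u) (S(u) = 1/((6/7 + (⅐)*4) + u) = 1/((6/7 + 4/7) + u) = 1/(10/7 + u))
1/(S(-9)*(-24 - 335) + (1/(114 - 254) + 242*254)) = 1/((7/(10 + 7*(-9)))*(-24 - 335) + (1/(114 - 254) + 242*254)) = 1/((7/(10 - 63))*(-359) + (1/(-140) + 61468)) = 1/((7/(-53))*(-359) + (-1/140 + 61468)) = 1/((7*(-1/53))*(-359) + 8605519/140) = 1/(-7/53*(-359) + 8605519/140) = 1/(2513/53 + 8605519/140) = 1/(456444327/7420) = 7420/456444327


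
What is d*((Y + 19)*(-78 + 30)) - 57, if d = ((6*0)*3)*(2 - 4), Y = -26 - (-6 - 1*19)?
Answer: -57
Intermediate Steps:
Y = -1 (Y = -26 - (-6 - 19) = -26 - 1*(-25) = -26 + 25 = -1)
d = 0 (d = (0*3)*(-2) = 0*(-2) = 0)
d*((Y + 19)*(-78 + 30)) - 57 = 0*((-1 + 19)*(-78 + 30)) - 57 = 0*(18*(-48)) - 57 = 0*(-864) - 57 = 0 - 57 = -57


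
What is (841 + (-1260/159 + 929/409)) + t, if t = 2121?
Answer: 64084731/21677 ≈ 2956.3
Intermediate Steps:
(841 + (-1260/159 + 929/409)) + t = (841 + (-1260/159 + 929/409)) + 2121 = (841 + (-1260*1/159 + 929*(1/409))) + 2121 = (841 + (-420/53 + 929/409)) + 2121 = (841 - 122543/21677) + 2121 = 18107814/21677 + 2121 = 64084731/21677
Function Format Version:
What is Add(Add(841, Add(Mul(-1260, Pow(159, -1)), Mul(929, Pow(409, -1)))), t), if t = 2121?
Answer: Rational(64084731, 21677) ≈ 2956.3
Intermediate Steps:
Add(Add(841, Add(Mul(-1260, Pow(159, -1)), Mul(929, Pow(409, -1)))), t) = Add(Add(841, Add(Mul(-1260, Pow(159, -1)), Mul(929, Pow(409, -1)))), 2121) = Add(Add(841, Add(Mul(-1260, Rational(1, 159)), Mul(929, Rational(1, 409)))), 2121) = Add(Add(841, Add(Rational(-420, 53), Rational(929, 409))), 2121) = Add(Add(841, Rational(-122543, 21677)), 2121) = Add(Rational(18107814, 21677), 2121) = Rational(64084731, 21677)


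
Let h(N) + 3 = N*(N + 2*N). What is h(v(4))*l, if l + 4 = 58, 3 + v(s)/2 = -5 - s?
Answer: 93150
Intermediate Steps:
v(s) = -16 - 2*s (v(s) = -6 + 2*(-5 - s) = -6 + (-10 - 2*s) = -16 - 2*s)
l = 54 (l = -4 + 58 = 54)
h(N) = -3 + 3*N**2 (h(N) = -3 + N*(N + 2*N) = -3 + N*(3*N) = -3 + 3*N**2)
h(v(4))*l = (-3 + 3*(-16 - 2*4)**2)*54 = (-3 + 3*(-16 - 8)**2)*54 = (-3 + 3*(-24)**2)*54 = (-3 + 3*576)*54 = (-3 + 1728)*54 = 1725*54 = 93150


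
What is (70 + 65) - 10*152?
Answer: -1385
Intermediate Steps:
(70 + 65) - 10*152 = 135 - 1520 = -1385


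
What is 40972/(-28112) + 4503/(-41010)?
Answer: -75285419/48036380 ≈ -1.5673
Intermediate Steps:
40972/(-28112) + 4503/(-41010) = 40972*(-1/28112) + 4503*(-1/41010) = -10243/7028 - 1501/13670 = -75285419/48036380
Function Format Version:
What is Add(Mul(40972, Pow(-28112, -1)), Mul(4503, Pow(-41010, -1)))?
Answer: Rational(-75285419, 48036380) ≈ -1.5673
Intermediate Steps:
Add(Mul(40972, Pow(-28112, -1)), Mul(4503, Pow(-41010, -1))) = Add(Mul(40972, Rational(-1, 28112)), Mul(4503, Rational(-1, 41010))) = Add(Rational(-10243, 7028), Rational(-1501, 13670)) = Rational(-75285419, 48036380)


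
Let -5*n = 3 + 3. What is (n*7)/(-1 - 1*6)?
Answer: 6/5 ≈ 1.2000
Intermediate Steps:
n = -6/5 (n = -(3 + 3)/5 = -⅕*6 = -6/5 ≈ -1.2000)
(n*7)/(-1 - 1*6) = (-6/5*7)/(-1 - 1*6) = -42/(5*(-1 - 6)) = -42/5/(-7) = -42/5*(-⅐) = 6/5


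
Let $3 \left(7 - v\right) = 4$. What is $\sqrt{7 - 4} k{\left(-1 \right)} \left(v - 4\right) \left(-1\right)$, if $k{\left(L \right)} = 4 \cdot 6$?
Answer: $- 40 \sqrt{3} \approx -69.282$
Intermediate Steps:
$k{\left(L \right)} = 24$
$v = \frac{17}{3}$ ($v = 7 - \frac{4}{3} = \frac{17}{3} \approx 5.6667$)
$\sqrt{7 - 4} k{\left(-1 \right)} \left(v - 4\right) \left(-1\right) = \sqrt{7 - 4} \cdot 24 \left(\frac{17}{3} - 4\right) \left(-1\right) = \sqrt{3} \cdot 24 \cdot \frac{5}{3} \left(-1\right) = 24 \sqrt{3} \left(- \frac{5}{3}\right) = - 40 \sqrt{3}$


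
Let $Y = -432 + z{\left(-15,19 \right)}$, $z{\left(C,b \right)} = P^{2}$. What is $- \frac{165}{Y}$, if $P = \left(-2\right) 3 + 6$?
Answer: $\frac{55}{144} \approx 0.38194$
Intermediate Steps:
$P = 0$ ($P = -6 + 6 = 0$)
$z{\left(C,b \right)} = 0$ ($z{\left(C,b \right)} = 0^{2} = 0$)
$Y = -432$ ($Y = -432 + 0 = -432$)
$- \frac{165}{Y} = - \frac{165}{-432} = \left(-165\right) \left(- \frac{1}{432}\right) = \frac{55}{144}$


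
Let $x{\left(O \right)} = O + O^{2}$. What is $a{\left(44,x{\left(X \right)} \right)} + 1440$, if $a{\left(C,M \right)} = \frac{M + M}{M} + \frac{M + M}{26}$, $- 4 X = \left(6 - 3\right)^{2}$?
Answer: $\frac{299981}{208} \approx 1442.2$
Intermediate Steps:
$X = - \frac{9}{4}$ ($X = - \frac{\left(6 - 3\right)^{2}}{4} = - \frac{3^{2}}{4} = \left(- \frac{1}{4}\right) 9 = - \frac{9}{4} \approx -2.25$)
$a{\left(C,M \right)} = 2 + \frac{M}{13}$ ($a{\left(C,M \right)} = \frac{2 M}{M} + 2 M \frac{1}{26} = 2 + \frac{M}{13}$)
$a{\left(44,x{\left(X \right)} \right)} + 1440 = \left(2 + \frac{\left(- \frac{9}{4}\right) \left(1 - \frac{9}{4}\right)}{13}\right) + 1440 = \left(2 + \frac{\left(- \frac{9}{4}\right) \left(- \frac{5}{4}\right)}{13}\right) + 1440 = \left(2 + \frac{1}{13} \cdot \frac{45}{16}\right) + 1440 = \left(2 + \frac{45}{208}\right) + 1440 = \frac{461}{208} + 1440 = \frac{299981}{208}$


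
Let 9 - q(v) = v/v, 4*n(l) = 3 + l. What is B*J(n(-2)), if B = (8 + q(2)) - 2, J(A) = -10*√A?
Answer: -70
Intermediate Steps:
n(l) = ¾ + l/4 (n(l) = (3 + l)/4 = ¾ + l/4)
q(v) = 8 (q(v) = 9 - v/v = 9 - 1*1 = 9 - 1 = 8)
B = 14 (B = (8 + 8) - 2 = 16 - 2 = 14)
B*J(n(-2)) = 14*(-10*√(¾ + (¼)*(-2))) = 14*(-10*√(¾ - ½)) = 14*(-10*√(¼)) = 14*(-10*½) = 14*(-5) = -70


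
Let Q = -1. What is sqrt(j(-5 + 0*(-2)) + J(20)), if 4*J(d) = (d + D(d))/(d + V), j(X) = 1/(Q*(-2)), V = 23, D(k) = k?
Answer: 3*sqrt(602)/86 ≈ 0.85590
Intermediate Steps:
j(X) = 1/2 (j(X) = 1/(-1*(-2)) = 1/2)
J(d) = d/(2*(23 + d)) (J(d) = ((d + d)/(d + 23))/4 = ((2*d)/(23 + d))/4 = (2*d/(23 + d))/4 = d/(2*(23 + d)))
sqrt(j(-5 + 0*(-2)) + J(20)) = sqrt(1/2 + (1/2)*20/(23 + 20)) = sqrt(1/2 + (1/2)*20/43) = sqrt(1/2 + (1/2)*20*(1/43)) = sqrt(1/2 + 10/43) = sqrt(63/86) = 3*sqrt(602)/86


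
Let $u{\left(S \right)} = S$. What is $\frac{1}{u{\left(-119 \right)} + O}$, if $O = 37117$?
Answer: $\frac{1}{36998} \approx 2.7028 \cdot 10^{-5}$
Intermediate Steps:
$\frac{1}{u{\left(-119 \right)} + O} = \frac{1}{-119 + 37117} = \frac{1}{36998}$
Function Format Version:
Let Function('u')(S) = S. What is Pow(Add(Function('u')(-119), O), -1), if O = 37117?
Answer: Rational(1, 36998) ≈ 2.7028e-5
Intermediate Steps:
Pow(Add(Function('u')(-119), O), -1) = Pow(Add(-119, 37117), -1) = Pow(36998, -1) = Rational(1, 36998)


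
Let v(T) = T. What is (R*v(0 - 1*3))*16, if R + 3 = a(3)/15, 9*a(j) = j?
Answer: 2144/15 ≈ 142.93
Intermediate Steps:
a(j) = j/9
R = -134/45 (R = -3 + ((⅑)*3)/15 = -3 + (⅓)*(1/15) = -3 + 1/45 = -134/45 ≈ -2.9778)
(R*v(0 - 1*3))*16 = -134*(0 - 1*3)/45*16 = -134*(0 - 3)/45*16 = -134/45*(-3)*16 = (134/15)*16 = 2144/15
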